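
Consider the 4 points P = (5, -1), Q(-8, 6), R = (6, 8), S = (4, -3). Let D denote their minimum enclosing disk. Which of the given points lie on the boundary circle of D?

Q, R, S

By Welzl's lemma the MEC is supported by two points (diametrically opposite) or three points (on a circumcircle).
The minimum enclosing circle is determined by three boundary points: Q, R, S.
Their circumcentre is (-0.5, 3.5) with r² = 62.5.
The farthest remaining point P is at distance² 50.5 ≤ 62.5.
The points at distance exactly r from the centre are Q, R, S — 3 points.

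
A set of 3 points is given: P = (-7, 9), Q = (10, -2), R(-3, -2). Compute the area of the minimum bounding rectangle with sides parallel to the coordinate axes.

x ranges over [-7, 10], width 17.
y ranges over [-2, 9], height 11.
Area = 17 × 11 = 187.

187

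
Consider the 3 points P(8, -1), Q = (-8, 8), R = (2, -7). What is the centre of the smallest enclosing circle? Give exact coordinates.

(-0.9, 1.9)

Side lengths²: PQ² = 337, PR² = 72, QR² = 325.
Since PQ² = 337 < 325 + 72 = 397, the triangle is acute, so the smallest enclosing circle is the circumcircle.
Circumcentre = (-0.9, 1.9), r² = 87.62.
Centre = (-0.9, 1.9).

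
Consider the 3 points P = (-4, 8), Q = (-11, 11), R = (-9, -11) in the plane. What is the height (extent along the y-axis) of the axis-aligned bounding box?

max y = 11, min y = -11, so height = 22.

22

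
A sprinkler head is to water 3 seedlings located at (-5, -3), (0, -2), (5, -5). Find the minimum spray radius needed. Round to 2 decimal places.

Call the three points A, B, C in the order given.
Side lengths²: AB² = 26, AC² = 104, BC² = 34.
Since AC² = 104 ≥ 34 + 26 = 60, the angle opposite AC is not acute, so the smallest enclosing circle has AC as diameter.
Centre = midpoint of AC = (0, -4), r² = 104/4 = 26.
r = √26 ≈ 5.10.

5.10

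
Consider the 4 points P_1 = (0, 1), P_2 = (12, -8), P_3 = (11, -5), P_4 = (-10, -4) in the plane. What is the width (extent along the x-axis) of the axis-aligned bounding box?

max x = 12, min x = -10, so width = 22.

22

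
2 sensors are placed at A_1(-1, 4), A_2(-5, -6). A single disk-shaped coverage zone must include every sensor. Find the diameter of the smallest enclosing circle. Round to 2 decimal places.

10.77

The smallest circle enclosing two points has them as diameter endpoints.
Centre = midpoint = (-3, -1); r² = |A_1A_2|²/4 = 116/4 = 29.
Diameter = 2r = 2√29 ≈ 10.77.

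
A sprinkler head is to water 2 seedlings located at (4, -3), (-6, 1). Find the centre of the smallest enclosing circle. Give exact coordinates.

The smallest circle enclosing two points has them as diameter endpoints.
Centre = midpoint = (-1, -1); r² = |(4, -3)−(-6, 1)|²/4 = 116/4 = 29.
Centre = (-1, -1).

(-1, -1)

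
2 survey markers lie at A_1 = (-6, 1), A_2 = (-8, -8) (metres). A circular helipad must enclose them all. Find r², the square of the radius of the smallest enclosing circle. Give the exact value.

21.25

The smallest circle enclosing two points has them as diameter endpoints.
Centre = midpoint = (-7, -3.5); r² = |A_1A_2|²/4 = 85/4 = 21.25.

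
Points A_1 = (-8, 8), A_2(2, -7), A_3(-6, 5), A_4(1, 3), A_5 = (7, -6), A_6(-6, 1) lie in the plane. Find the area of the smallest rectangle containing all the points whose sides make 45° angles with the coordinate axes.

130.5

In coordinates u = x + y, v = x − y the rectangle is axis-aligned; the map (x,y)→(u,v) scales areas by 2.
u-values: 0, -5, -1, 4, 1, -5; range = 4 − (-5) = 9.
v-values: -16, 9, -11, -2, 13, -7; range = 13 − (-16) = 29.
Area = (9 × 29) / 2 = 130.5.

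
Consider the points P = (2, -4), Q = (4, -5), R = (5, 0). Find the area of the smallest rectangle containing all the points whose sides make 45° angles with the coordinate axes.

In coordinates u = x + y, v = x − y the rectangle is axis-aligned; the map (x,y)→(u,v) scales areas by 2.
u-values: -2, -1, 5; range = 5 − (-2) = 7.
v-values: 6, 9, 5; range = 9 − 5 = 4.
Area = (7 × 4) / 2 = 14.

14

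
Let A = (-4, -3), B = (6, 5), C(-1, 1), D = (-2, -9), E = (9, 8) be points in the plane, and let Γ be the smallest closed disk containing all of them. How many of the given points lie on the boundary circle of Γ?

A smallest enclosing disk is always determined by at most three of the input points on its boundary.
The farthest pair is D–E with squared distance 410. The circle on this segment as diameter has centre (3.5, -0.5) and r² = 410/4 = 102.5.
Check A: distance² to centre = 62.5 ≤ 102.5, so it lies inside.
All remaining points lie in this disk, and no smaller disk contains both endpoints, so this is the minimum enclosing circle.
The points at distance exactly r from the centre are D, E — 2 points.

2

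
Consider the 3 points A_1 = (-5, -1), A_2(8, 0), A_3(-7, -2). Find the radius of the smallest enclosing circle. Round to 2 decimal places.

7.57

Side lengths²: A_1A_2² = 170, A_1A_3² = 5, A_2A_3² = 229.
Since A_2A_3² = 229 ≥ 170 + 5 = 175, the angle opposite A_2A_3 is not acute, so the smallest enclosing circle has A_2A_3 as diameter.
Centre = midpoint of A_2A_3 = (0.5, -1), r² = 229/4 = 57.25.
r = √(57.25) ≈ 7.57.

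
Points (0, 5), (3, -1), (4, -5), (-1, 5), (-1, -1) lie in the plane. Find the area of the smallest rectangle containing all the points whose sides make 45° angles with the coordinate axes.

In coordinates u = x + y, v = x − y the rectangle is axis-aligned; the map (x,y)→(u,v) scales areas by 2.
u-values: 5, 2, -1, 4, -2; range = 5 − (-2) = 7.
v-values: -5, 4, 9, -6, 0; range = 9 − (-6) = 15.
Area = (7 × 15) / 2 = 52.5.

52.5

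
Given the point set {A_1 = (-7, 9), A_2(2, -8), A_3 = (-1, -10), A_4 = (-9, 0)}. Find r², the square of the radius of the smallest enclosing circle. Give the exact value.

99.25

A smallest enclosing disk is always determined by at most three of the input points on its boundary.
The farthest pair is A_1–A_3 with squared distance 397. The circle on this segment as diameter has centre (-4, -0.5) and r² = 397/4 = 99.25.
Check A_2: distance² to centre = 92.25 ≤ 99.25, so it lies inside.
All remaining points lie in this disk, and no smaller disk contains both endpoints, so this is the minimum enclosing circle.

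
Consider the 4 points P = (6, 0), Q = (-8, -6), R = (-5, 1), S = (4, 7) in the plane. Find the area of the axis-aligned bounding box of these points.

x ranges over [-8, 6], width 14.
y ranges over [-6, 7], height 13.
Area = 14 × 13 = 182.

182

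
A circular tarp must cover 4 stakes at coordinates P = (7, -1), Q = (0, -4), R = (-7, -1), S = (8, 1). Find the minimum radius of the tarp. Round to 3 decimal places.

By Welzl's lemma the MEC is supported by two points (diametrically opposite) or three points (on a circumcircle).
The farthest pair is R–S with squared distance 229. The circle on this segment as diameter has centre (0.5, 0) and r² = 229/4 = 57.25.
Check P: distance² to centre = 43.25 ≤ 57.25, so it lies inside.
All remaining points lie in this disk, and no smaller disk contains both endpoints, so this is the minimum enclosing circle.
r = √(57.25) ≈ 7.566.

7.566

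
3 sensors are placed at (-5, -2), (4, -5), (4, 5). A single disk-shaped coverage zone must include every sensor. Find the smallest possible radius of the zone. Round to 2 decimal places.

6.01

Call the three points A, B, C in the order given.
Side lengths²: AB² = 90, AC² = 130, BC² = 100.
Since AC² = 130 < 100 + 90 = 190, the triangle is acute, so the smallest enclosing circle is the circumcircle.
Circumcentre = (2/3, 0), r² = 325/9.
r = √(325/9) ≈ 6.01.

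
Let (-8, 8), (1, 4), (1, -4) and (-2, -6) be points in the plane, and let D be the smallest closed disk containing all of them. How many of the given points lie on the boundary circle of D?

A smallest enclosing disk is always determined by at most three of the input points on its boundary.
The minimum enclosing circle is determined by three boundary points: (-8, 8), (1, -4), (-2, -6).
Their circumcentre is (-83/18, 7/6) with r² = 9425/162.
The farthest remaining point (1, 4) is at distance² 6401/162 ≤ 9425/162.
The points at distance exactly r from the centre are (-8, 8), (1, -4), (-2, -6) — 3 points.

3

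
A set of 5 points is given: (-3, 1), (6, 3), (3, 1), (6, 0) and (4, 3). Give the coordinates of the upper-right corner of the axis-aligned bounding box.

x-range [-3, 6], y-range [0, 3].
The upper-right corner is (6, 3).

(6, 3)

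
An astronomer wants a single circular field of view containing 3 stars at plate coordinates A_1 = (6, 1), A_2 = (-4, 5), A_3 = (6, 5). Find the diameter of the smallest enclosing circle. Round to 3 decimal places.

Side lengths²: A_1A_2² = 116, A_1A_3² = 16, A_2A_3² = 100.
Since A_1A_2² = 116 ≥ 100 + 16 = 116, the angle opposite A_1A_2 is not acute, so the smallest enclosing circle has A_1A_2 as diameter.
Centre = midpoint of A_1A_2 = (1, 3), r² = 116/4 = 29.
Diameter = 2r = 2√29 ≈ 10.770.

10.770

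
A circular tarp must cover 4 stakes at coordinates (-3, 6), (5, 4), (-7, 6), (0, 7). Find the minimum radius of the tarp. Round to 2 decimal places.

The minimum enclosing circle of a finite set is fixed by two of the points (as a diameter) or three (as a circumcircle).
The farthest pair is (5, 4)–(-7, 6) with squared distance 148. The circle on this segment as diameter has centre (-1, 5) and r² = 148/4 = 37.
Check (-3, 6): distance² to centre = 5 ≤ 37, so it lies inside.
All remaining points lie in this disk, and no smaller disk contains both endpoints, so this is the minimum enclosing circle.
r = √37 ≈ 6.08.

6.08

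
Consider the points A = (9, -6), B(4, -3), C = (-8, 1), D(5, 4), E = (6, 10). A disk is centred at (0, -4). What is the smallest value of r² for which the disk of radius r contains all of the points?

232

The required radius is the distance from (0, -4) to the farthest point.
Squared distances: 85, 17, 89, 89, 232.
Maximum is 232, attained at E.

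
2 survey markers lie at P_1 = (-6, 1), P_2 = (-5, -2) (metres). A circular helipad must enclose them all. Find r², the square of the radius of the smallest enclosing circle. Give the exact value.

The smallest circle enclosing two points has them as diameter endpoints.
Centre = midpoint = (-5.5, -0.5); r² = |P_1P_2|²/4 = 10/4 = 2.5.

2.5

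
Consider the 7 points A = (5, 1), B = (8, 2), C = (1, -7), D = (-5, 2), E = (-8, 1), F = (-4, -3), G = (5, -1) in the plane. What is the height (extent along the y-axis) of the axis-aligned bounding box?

max y = 2, min y = -7, so height = 9.

9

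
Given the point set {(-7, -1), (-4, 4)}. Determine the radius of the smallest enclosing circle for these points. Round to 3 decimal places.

2.915

The smallest circle enclosing two points has them as diameter endpoints.
Centre = midpoint = (-5.5, 1.5); r² = |(-7, -1)−(-4, 4)|²/4 = 34/4 = 8.5.
r = √(8.5) ≈ 2.915.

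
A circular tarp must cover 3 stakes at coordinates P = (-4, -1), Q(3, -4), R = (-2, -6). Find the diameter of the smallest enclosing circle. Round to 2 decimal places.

7.62

Side lengths²: PQ² = 58, PR² = 29, QR² = 29.
Since PQ² = 58 ≥ 29 + 29 = 58, the angle opposite PQ is not acute, so the smallest enclosing circle has PQ as diameter.
Centre = midpoint of PQ = (-0.5, -2.5), r² = 58/4 = 14.5.
Diameter = 2r = 2√(14.5) ≈ 7.62.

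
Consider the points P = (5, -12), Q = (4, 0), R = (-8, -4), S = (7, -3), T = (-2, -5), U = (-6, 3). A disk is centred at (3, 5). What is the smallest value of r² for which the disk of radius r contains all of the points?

The required radius is the distance from (3, 5) to the farthest point.
Squared distances: 293, 26, 202, 80, 125, 85.
Maximum is 293, attained at P.

293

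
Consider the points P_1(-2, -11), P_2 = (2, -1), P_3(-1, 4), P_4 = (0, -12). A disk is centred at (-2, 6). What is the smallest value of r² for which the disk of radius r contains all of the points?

The required radius is the distance from (-2, 6) to the farthest point.
Squared distances: 289, 65, 5, 328.
Maximum is 328, attained at P_4.

328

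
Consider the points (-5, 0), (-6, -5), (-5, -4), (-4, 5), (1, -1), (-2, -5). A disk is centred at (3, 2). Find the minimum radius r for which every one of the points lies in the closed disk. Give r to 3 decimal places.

The required radius is the distance from (3, 2) to the farthest point.
Squared distances: 68, 130, 100, 58, 13, 74.
Maximum is 130, attained at (-6, -5).
r = √130 ≈ 11.402.

11.402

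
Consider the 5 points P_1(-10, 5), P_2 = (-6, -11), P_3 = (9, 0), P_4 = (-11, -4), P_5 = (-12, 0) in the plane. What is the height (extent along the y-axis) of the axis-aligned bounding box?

16

max y = 5, min y = -11, so height = 16.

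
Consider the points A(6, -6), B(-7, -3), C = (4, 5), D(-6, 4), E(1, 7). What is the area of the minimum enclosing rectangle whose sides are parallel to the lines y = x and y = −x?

In coordinates u = x + y, v = x − y the rectangle is axis-aligned; the map (x,y)→(u,v) scales areas by 2.
u-values: 0, -10, 9, -2, 8; range = 9 − (-10) = 19.
v-values: 12, -4, -1, -10, -6; range = 12 − (-10) = 22.
Area = (19 × 22) / 2 = 209.

209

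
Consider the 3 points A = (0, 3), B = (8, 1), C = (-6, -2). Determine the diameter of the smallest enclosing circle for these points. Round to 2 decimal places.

14.32

Side lengths²: AB² = 68, AC² = 61, BC² = 205.
Since BC² = 205 ≥ 68 + 61 = 129, the angle opposite BC is not acute, so the smallest enclosing circle has BC as diameter.
Centre = midpoint of BC = (1, -0.5), r² = 205/4 = 51.25.
Diameter = 2r = 2√(51.25) ≈ 14.32.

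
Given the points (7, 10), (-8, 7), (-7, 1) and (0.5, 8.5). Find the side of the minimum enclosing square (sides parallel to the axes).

The bounding box has width 15 and height 9.
An axis-aligned square enclosing the set must have side ≥ max(width, height).
So the minimum side is max(15, 9) = 15.

15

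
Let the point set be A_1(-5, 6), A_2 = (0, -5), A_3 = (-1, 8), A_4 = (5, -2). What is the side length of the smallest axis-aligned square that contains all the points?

13

The bounding box has width 10 and height 13.
An axis-aligned square enclosing the set must have side ≥ max(width, height).
So the minimum side is max(10, 13) = 13.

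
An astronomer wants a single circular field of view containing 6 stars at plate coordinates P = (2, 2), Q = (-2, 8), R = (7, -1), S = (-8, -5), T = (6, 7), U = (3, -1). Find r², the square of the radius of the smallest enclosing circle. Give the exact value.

By Welzl's lemma the MEC is supported by two points (diametrically opposite) or three points (on a circumcircle).
The farthest pair is S–T with squared distance 340. The circle on this segment as diameter has centre (-1, 1) and r² = 340/4 = 85.
Check P: distance² to centre = 10 ≤ 85, so it lies inside.
All remaining points lie in this disk, and no smaller disk contains both endpoints, so this is the minimum enclosing circle.

85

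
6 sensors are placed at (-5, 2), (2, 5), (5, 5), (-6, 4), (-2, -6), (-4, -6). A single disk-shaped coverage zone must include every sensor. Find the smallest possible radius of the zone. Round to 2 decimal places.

A smallest enclosing disk is always determined by at most three of the input points on its boundary.
The minimum enclosing circle is determined by three boundary points: (5, 5), (-6, 4), (-4, -6).
Their circumcentre is (-5/56, -1/56) with r² = 80093/1568.
The farthest remaining point (-2, -6) is at distance² 61837/1568 ≤ 80093/1568.
r = √(80093/1568) ≈ 7.15.

7.15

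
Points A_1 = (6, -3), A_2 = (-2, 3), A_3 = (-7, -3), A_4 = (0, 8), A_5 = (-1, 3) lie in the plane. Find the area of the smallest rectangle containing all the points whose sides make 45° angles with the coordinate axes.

In coordinates u = x + y, v = x − y the rectangle is axis-aligned; the map (x,y)→(u,v) scales areas by 2.
u-values: 3, 1, -10, 8, 2; range = 8 − (-10) = 18.
v-values: 9, -5, -4, -8, -4; range = 9 − (-8) = 17.
Area = (18 × 17) / 2 = 153.

153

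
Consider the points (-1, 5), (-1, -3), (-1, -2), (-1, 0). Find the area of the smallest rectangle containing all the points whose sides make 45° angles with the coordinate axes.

32

In coordinates u = x + y, v = x − y the rectangle is axis-aligned; the map (x,y)→(u,v) scales areas by 2.
u-values: 4, -4, -3, -1; range = 4 − (-4) = 8.
v-values: -6, 2, 1, -1; range = 2 − (-6) = 8.
Area = (8 × 8) / 2 = 32.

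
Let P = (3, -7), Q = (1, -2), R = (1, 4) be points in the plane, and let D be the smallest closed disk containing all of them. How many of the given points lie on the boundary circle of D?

Side lengths²: PQ² = 29, PR² = 125, QR² = 36.
Since PR² = 125 ≥ 36 + 29 = 65, the angle opposite PR is not acute, so the smallest enclosing circle has PR as diameter.
Centre = midpoint of PR = (2, -1.5), r² = 125/4 = 31.25.
The points at distance exactly r from the centre are P, R — 2 points.

2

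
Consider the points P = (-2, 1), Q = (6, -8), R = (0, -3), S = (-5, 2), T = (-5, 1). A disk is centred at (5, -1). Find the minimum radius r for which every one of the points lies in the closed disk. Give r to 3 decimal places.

10.440

The required radius is the distance from (5, -1) to the farthest point.
Squared distances: 53, 50, 29, 109, 104.
Maximum is 109, attained at S.
r = √109 ≈ 10.440.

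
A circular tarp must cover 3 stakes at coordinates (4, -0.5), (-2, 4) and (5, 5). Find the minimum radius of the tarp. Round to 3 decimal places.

Call the three points A, B, C in the order given.
Side lengths²: AB² = 56.25, AC² = 31.25, BC² = 50.
Since AB² = 56.25 < 50 + 31.25 = 81.25, the triangle is acute, so the smallest enclosing circle is the circumcircle.
Circumcentre = (1.75, 2.75), r² = 15.625.
r = √(15.625) ≈ 3.953.

3.953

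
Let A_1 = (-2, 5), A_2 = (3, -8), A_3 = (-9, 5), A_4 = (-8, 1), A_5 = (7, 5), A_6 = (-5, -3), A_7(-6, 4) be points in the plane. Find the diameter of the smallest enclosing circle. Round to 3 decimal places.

18.510

The minimum enclosing circle of a finite set is fixed by two of the points (as a diameter) or three (as a circumcircle).
The minimum enclosing circle is determined by three boundary points: A_2, A_3, A_5.
Their circumcentre is (-1, 9/26) with r² = 57905/676.
The farthest remaining point A_4 is at distance² 33413/676 ≤ 57905/676.
Diameter = 2r = 2√(57905/676) ≈ 18.510.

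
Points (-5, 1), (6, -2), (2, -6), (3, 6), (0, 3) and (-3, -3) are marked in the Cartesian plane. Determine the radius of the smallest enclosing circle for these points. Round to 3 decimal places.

A smallest enclosing disk is always determined by at most three of the input points on its boundary.
The minimum enclosing circle is determined by three boundary points: (-5, 1), (2, -6), (3, 6).
Their circumcentre is (29/26, 3/26) with r² = 12905/338.
The farthest remaining point (6, -2) is at distance² 9577/338 ≤ 12905/338.
r = √(12905/338) ≈ 6.179.

6.179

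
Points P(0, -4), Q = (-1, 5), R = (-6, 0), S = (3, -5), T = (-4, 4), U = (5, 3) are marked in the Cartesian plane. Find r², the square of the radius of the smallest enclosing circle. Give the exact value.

58565/1681

By Welzl's lemma the MEC is supported by two points (diametrically opposite) or three points (on a circumcircle).
The minimum enclosing circle is determined by three boundary points: R, S, U.
Their circumcentre is (-4/41, 1/41) with r² = 58565/1681.
The farthest remaining point T is at distance² 52169/1681 ≤ 58565/1681.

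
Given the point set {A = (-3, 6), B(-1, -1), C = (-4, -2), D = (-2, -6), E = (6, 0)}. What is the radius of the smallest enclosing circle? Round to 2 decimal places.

6.38

The minimum enclosing circle of a finite set is fixed by two of the points (as a diameter) or three (as a circumcircle).
The minimum enclosing circle is determined by three boundary points: A, D, E.
Their circumcentre is (-13/34, 3/17) with r² = 47125/1156.
The farthest remaining point C is at distance² 20605/1156 ≤ 47125/1156.
r = √(47125/1156) ≈ 6.38.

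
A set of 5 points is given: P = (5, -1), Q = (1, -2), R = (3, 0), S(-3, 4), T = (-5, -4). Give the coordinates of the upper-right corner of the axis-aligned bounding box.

(5, 4)

x-range [-5, 5], y-range [-4, 4].
The upper-right corner is (5, 4).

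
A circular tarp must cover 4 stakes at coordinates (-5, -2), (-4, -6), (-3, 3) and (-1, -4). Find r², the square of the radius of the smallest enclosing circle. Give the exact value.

By Welzl's lemma the MEC is supported by two points (diametrically opposite) or three points (on a circumcircle).
The farthest pair is (-4, -6)–(-3, 3) with squared distance 82. The circle on this segment as diameter has centre (-3.5, -1.5) and r² = 82/4 = 20.5.
Check (-5, -2): distance² to centre = 2.5 ≤ 20.5, so it lies inside.
All remaining points lie in this disk, and no smaller disk contains both endpoints, so this is the minimum enclosing circle.

20.5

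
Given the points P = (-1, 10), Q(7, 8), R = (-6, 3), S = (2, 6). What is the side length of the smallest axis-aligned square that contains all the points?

13

The bounding box has width 13 and height 7.
An axis-aligned square enclosing the set must have side ≥ max(width, height).
So the minimum side is max(13, 7) = 13.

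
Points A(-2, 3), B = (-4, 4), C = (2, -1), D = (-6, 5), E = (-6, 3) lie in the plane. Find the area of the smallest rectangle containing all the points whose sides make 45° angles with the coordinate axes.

In coordinates u = x + y, v = x − y the rectangle is axis-aligned; the map (x,y)→(u,v) scales areas by 2.
u-values: 1, 0, 1, -1, -3; range = 1 − (-3) = 4.
v-values: -5, -8, 3, -11, -9; range = 3 − (-11) = 14.
Area = (4 × 14) / 2 = 28.

28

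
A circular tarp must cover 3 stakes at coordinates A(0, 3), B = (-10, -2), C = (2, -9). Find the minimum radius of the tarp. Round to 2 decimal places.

7.27

Side lengths²: AB² = 125, AC² = 148, BC² = 193.
Since BC² = 193 < 148 + 125 = 273, the triangle is acute, so the smallest enclosing circle is the circumcircle.
Circumcentre = (-38/13, -95/26), r² = 35705/676.
r = √(35705/676) ≈ 7.27.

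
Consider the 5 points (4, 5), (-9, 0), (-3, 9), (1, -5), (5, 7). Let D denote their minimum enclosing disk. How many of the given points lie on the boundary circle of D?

3

A smallest enclosing disk is always determined by at most three of the input points on its boundary.
The minimum enclosing circle is determined by three boundary points: (-9, 0), (1, -5), (5, 7).
Their circumcentre is (-1.5, 2.5) with r² = 62.5.
The farthest remaining point (-3, 9) is at distance² 44.5 ≤ 62.5.
The points at distance exactly r from the centre are (-9, 0), (1, -5), (5, 7) — 3 points.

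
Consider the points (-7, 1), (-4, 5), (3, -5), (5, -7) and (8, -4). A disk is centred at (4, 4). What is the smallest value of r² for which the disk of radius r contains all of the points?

The required radius is the distance from (4, 4) to the farthest point.
Squared distances: 130, 65, 82, 122, 80.
Maximum is 130, attained at (-7, 1).

130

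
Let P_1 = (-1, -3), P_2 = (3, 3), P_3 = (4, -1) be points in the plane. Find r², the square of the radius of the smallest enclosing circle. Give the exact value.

13

Side lengths²: P_1P_2² = 52, P_1P_3² = 29, P_2P_3² = 17.
Since P_1P_2² = 52 ≥ 29 + 17 = 46, the angle opposite P_1P_2 is not acute, so the smallest enclosing circle has P_1P_2 as diameter.
Centre = midpoint of P_1P_2 = (1, 0), r² = 52/4 = 13.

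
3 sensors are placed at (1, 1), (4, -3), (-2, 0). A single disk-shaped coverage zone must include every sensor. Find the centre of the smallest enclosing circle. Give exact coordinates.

Call the three points A, B, C in the order given.
Side lengths²: AB² = 25, AC² = 10, BC² = 45.
Since BC² = 45 ≥ 25 + 10 = 35, the angle opposite BC is not acute, so the smallest enclosing circle has BC as diameter.
Centre = midpoint of BC = (1, -1.5), r² = 45/4 = 11.25.
Centre = (1, -1.5).

(1, -1.5)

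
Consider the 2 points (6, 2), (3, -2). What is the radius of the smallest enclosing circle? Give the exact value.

The smallest circle enclosing two points has them as diameter endpoints.
Centre = midpoint = (4.5, 0); r² = |(6, 2)−(3, -2)|²/4 = 25/4 = 6.25.
r = √(6.25) = 2.5.

2.5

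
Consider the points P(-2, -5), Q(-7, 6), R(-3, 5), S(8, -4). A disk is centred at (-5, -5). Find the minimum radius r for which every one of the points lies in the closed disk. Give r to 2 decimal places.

13.04

The required radius is the distance from (-5, -5) to the farthest point.
Squared distances: 9, 125, 104, 170.
Maximum is 170, attained at S.
r = √170 ≈ 13.04.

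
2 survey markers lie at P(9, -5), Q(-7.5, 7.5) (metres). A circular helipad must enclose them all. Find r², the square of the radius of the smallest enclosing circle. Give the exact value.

107.125

The smallest circle enclosing two points has them as diameter endpoints.
Centre = midpoint = (0.75, 1.25); r² = |PQ|²/4 = 428.5/4 = 107.125.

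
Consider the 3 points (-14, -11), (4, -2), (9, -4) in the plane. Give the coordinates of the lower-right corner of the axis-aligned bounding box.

(9, -11)

x-range [-14, 9], y-range [-11, -2].
The lower-right corner is (9, -11).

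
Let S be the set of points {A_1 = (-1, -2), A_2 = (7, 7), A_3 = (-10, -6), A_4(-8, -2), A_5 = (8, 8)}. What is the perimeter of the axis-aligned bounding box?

64

Width = max x − min x = 8 − (-10) = 18.
Height = max y − min y = 8 − (-6) = 14.
Perimeter = 2(18 + 14) = 64.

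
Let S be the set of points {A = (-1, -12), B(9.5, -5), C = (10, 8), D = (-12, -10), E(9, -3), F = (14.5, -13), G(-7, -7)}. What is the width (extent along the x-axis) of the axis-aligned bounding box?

26.5

max x = 14.5, min x = -12, so width = 26.5.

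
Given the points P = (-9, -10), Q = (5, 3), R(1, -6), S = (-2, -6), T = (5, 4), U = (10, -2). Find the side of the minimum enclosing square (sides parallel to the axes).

19

The bounding box has width 19 and height 14.
An axis-aligned square enclosing the set must have side ≥ max(width, height).
So the minimum side is max(19, 14) = 19.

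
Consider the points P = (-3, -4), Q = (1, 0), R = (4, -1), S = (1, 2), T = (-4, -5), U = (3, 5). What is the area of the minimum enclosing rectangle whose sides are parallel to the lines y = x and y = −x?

59.5

In coordinates u = x + y, v = x − y the rectangle is axis-aligned; the map (x,y)→(u,v) scales areas by 2.
u-values: -7, 1, 3, 3, -9, 8; range = 8 − (-9) = 17.
v-values: 1, 1, 5, -1, 1, -2; range = 5 − (-2) = 7.
Area = (17 × 7) / 2 = 59.5.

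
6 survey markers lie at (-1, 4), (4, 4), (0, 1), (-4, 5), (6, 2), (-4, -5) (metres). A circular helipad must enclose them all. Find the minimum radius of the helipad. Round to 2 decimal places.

6.37

By Welzl's lemma the MEC is supported by two points (diametrically opposite) or three points (on a circumcircle).
The minimum enclosing circle is determined by three boundary points: (-4, 5), (6, 2), (-4, -5).
Their circumcentre is (-0.05, 0) with r² = 40.6025.
The farthest remaining point (4, 4) is at distance² 32.4025 ≤ 40.6025.
r = √(40.6025) ≈ 6.37.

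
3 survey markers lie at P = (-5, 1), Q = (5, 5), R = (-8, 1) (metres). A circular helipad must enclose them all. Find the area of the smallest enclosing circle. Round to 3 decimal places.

145.299

Side lengths²: PQ² = 116, PR² = 9, QR² = 185.
Since QR² = 185 ≥ 116 + 9 = 125, the angle opposite QR is not acute, so the smallest enclosing circle has QR as diameter.
Centre = midpoint of QR = (-1.5, 3), r² = 185/4 = 46.25.
Area = π·r² = π·46.25 ≈ 145.299.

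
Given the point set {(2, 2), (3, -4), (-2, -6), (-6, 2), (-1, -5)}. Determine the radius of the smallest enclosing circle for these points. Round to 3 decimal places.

A smallest enclosing disk is always determined by at most three of the input points on its boundary.
The farthest pair is (3, -4)–(-6, 2) with squared distance 117. The circle on this segment as diameter has centre (-1.5, -1) and r² = 117/4 = 29.25.
Check (2, 2): distance² to centre = 21.25 ≤ 29.25, so it lies inside.
All remaining points lie in this disk, and no smaller disk contains both endpoints, so this is the minimum enclosing circle.
r = √(29.25) ≈ 5.408.

5.408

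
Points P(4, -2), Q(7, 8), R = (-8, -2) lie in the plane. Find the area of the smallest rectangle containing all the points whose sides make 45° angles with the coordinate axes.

150

In coordinates u = x + y, v = x − y the rectangle is axis-aligned; the map (x,y)→(u,v) scales areas by 2.
u-values: 2, 15, -10; range = 15 − (-10) = 25.
v-values: 6, -1, -6; range = 6 − (-6) = 12.
Area = (25 × 12) / 2 = 150.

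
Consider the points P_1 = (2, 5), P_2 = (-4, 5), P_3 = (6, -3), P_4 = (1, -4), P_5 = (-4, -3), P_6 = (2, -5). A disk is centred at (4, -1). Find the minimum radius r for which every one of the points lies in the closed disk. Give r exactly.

10

The required radius is the distance from (4, -1) to the farthest point.
Squared distances: 40, 100, 8, 18, 68, 20.
Maximum is 100, attained at P_2.
r = √100 = 10.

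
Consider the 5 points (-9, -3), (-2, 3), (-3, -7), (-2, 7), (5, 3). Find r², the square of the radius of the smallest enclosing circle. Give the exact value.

58

The minimum enclosing circle of a finite set is fixed by two of the points (as a diameter) or three (as a circumcircle).
The farthest pair is (-9, -3)–(5, 3) with squared distance 232. The circle on this segment as diameter has centre (-2, 0) and r² = 232/4 = 58.
Check (-2, 3): distance² to centre = 9 ≤ 58, so it lies inside.
All remaining points lie in this disk, and no smaller disk contains both endpoints, so this is the minimum enclosing circle.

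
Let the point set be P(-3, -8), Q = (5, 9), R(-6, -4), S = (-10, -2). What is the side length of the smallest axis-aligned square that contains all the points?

The bounding box has width 15 and height 17.
An axis-aligned square enclosing the set must have side ≥ max(width, height).
So the minimum side is max(15, 17) = 17.

17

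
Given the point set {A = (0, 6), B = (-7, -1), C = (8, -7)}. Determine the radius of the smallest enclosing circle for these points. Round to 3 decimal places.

8.304

Side lengths²: AB² = 98, AC² = 233, BC² = 261.
Since BC² = 261 < 233 + 98 = 331, the triangle is acute, so the smallest enclosing circle is the circumcircle.
Circumcentre = (17/14, -31/14), r² = 6757/98.
r = √(6757/98) ≈ 8.304.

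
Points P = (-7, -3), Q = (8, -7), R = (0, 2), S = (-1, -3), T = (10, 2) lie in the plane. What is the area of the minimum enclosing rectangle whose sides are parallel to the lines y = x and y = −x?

In coordinates u = x + y, v = x − y the rectangle is axis-aligned; the map (x,y)→(u,v) scales areas by 2.
u-values: -10, 1, 2, -4, 12; range = 12 − (-10) = 22.
v-values: -4, 15, -2, 2, 8; range = 15 − (-4) = 19.
Area = (22 × 19) / 2 = 209.

209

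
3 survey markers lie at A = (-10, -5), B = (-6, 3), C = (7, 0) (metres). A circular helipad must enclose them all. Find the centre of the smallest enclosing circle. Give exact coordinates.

Side lengths²: AB² = 80, AC² = 314, BC² = 178.
Since AC² = 314 ≥ 178 + 80 = 258, the angle opposite AC is not acute, so the smallest enclosing circle has AC as diameter.
Centre = midpoint of AC = (-1.5, -2.5), r² = 314/4 = 78.5.
Centre = (-1.5, -2.5).

(-1.5, -2.5)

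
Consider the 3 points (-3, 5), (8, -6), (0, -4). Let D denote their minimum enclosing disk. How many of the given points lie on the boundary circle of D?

Call the three points A, B, C in the order given.
Side lengths²: AB² = 242, AC² = 90, BC² = 68.
Since AB² = 242 ≥ 90 + 68 = 158, the angle opposite AB is not acute, so the smallest enclosing circle has AB as diameter.
Centre = midpoint of AB = (2.5, -0.5), r² = 242/4 = 60.5.
The points at distance exactly r from the centre are (-3, 5), (8, -6) — 2 points.

2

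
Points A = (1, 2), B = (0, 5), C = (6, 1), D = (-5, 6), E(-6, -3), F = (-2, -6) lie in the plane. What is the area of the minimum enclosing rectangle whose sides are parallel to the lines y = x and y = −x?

128

In coordinates u = x + y, v = x − y the rectangle is axis-aligned; the map (x,y)→(u,v) scales areas by 2.
u-values: 3, 5, 7, 1, -9, -8; range = 7 − (-9) = 16.
v-values: -1, -5, 5, -11, -3, 4; range = 5 − (-11) = 16.
Area = (16 × 16) / 2 = 128.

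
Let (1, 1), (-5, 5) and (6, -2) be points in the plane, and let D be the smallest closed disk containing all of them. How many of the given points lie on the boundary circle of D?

Call the three points A, B, C in the order given.
Side lengths²: AB² = 52, AC² = 34, BC² = 170.
Since BC² = 170 ≥ 52 + 34 = 86, the angle opposite BC is not acute, so the smallest enclosing circle has BC as diameter.
Centre = midpoint of BC = (0.5, 1.5), r² = 170/4 = 42.5.
The points at distance exactly r from the centre are (-5, 5), (6, -2) — 2 points.

2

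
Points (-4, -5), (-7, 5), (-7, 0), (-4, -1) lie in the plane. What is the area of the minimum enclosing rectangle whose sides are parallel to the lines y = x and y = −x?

45.5

In coordinates u = x + y, v = x − y the rectangle is axis-aligned; the map (x,y)→(u,v) scales areas by 2.
u-values: -9, -2, -7, -5; range = -2 − (-9) = 7.
v-values: 1, -12, -7, -3; range = 1 − (-12) = 13.
Area = (7 × 13) / 2 = 45.5.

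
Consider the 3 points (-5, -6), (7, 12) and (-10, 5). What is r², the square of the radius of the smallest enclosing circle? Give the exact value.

160381/1369

Call the three points A, B, C in the order given.
Side lengths²: AB² = 468, AC² = 146, BC² = 338.
Since AB² = 468 < 338 + 146 = 484, the triangle is acute, so the smallest enclosing circle is the circumcircle.
Circumcentre = (25/37, 119/37), r² = 160381/1369.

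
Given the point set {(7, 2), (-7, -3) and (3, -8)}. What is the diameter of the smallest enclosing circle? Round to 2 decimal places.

14.92

Call the three points A, B, C in the order given.
Side lengths²: AB² = 221, AC² = 116, BC² = 125.
Since AB² = 221 < 125 + 116 = 241, the triangle is acute, so the smallest enclosing circle is the circumcircle.
Circumcentre = (5/24, -13/12), r² = 32045/576.
Diameter = 2r = 2√(32045/576) ≈ 14.92.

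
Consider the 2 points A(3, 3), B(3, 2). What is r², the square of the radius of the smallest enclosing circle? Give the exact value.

0.25

The smallest circle enclosing two points has them as diameter endpoints.
Centre = midpoint = (3, 2.5); r² = |AB|²/4 = 1/4 = 0.25.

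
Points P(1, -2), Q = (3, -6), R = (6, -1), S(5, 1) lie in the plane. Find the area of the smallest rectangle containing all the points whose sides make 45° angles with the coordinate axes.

27

In coordinates u = x + y, v = x − y the rectangle is axis-aligned; the map (x,y)→(u,v) scales areas by 2.
u-values: -1, -3, 5, 6; range = 6 − (-3) = 9.
v-values: 3, 9, 7, 4; range = 9 − 3 = 6.
Area = (9 × 6) / 2 = 27.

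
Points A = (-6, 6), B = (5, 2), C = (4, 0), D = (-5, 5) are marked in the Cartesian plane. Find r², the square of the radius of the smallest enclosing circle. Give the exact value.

A smallest enclosing disk is always determined by at most three of the input points on its boundary.
The minimum enclosing circle is determined by three boundary points: A, B, C.
Their circumcentre is (-17/26, 93/26) with r² = 11645/338.
The farthest remaining point D is at distance² 7069/338 ≤ 11645/338.

11645/338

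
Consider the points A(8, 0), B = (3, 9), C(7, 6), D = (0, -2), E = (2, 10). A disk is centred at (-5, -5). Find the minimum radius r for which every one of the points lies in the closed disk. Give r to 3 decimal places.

The required radius is the distance from (-5, -5) to the farthest point.
Squared distances: 194, 260, 265, 34, 274.
Maximum is 274, attained at E.
r = √274 ≈ 16.553.

16.553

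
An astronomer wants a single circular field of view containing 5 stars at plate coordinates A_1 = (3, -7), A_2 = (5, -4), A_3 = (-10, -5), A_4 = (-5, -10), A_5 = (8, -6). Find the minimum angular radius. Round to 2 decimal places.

The minimum enclosing circle of a finite set is fixed by two of the points (as a diameter) or three (as a circumcircle).
The farthest pair is A_3–A_5 with squared distance 325. The circle on this segment as diameter has centre (-1, -5.5) and r² = 325/4 = 81.25.
Check A_1: distance² to centre = 18.25 ≤ 81.25, so it lies inside.
All remaining points lie in this disk, and no smaller disk contains both endpoints, so this is the minimum enclosing circle.
r = √(81.25) ≈ 9.01.

9.01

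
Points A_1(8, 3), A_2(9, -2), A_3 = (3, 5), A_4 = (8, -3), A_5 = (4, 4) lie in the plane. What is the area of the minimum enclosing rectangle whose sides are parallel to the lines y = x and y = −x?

39

In coordinates u = x + y, v = x − y the rectangle is axis-aligned; the map (x,y)→(u,v) scales areas by 2.
u-values: 11, 7, 8, 5, 8; range = 11 − 5 = 6.
v-values: 5, 11, -2, 11, 0; range = 11 − (-2) = 13.
Area = (6 × 13) / 2 = 39.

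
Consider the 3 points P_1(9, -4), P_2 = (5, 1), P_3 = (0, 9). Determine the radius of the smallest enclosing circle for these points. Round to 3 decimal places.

Side lengths²: P_1P_2² = 41, P_1P_3² = 250, P_2P_3² = 89.
Since P_1P_3² = 250 ≥ 89 + 41 = 130, the angle opposite P_1P_3 is not acute, so the smallest enclosing circle has P_1P_3 as diameter.
Centre = midpoint of P_1P_3 = (4.5, 2.5), r² = 250/4 = 62.5.
r = √(62.5) ≈ 7.906.

7.906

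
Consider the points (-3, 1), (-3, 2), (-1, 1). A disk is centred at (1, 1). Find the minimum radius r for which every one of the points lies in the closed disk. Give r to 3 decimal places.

4.123

The required radius is the distance from (1, 1) to the farthest point.
Squared distances: 16, 17, 4.
Maximum is 17, attained at (-3, 2).
r = √17 ≈ 4.123.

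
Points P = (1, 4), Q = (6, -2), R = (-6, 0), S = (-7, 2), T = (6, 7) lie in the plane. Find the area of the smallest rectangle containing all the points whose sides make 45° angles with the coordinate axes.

In coordinates u = x + y, v = x − y the rectangle is axis-aligned; the map (x,y)→(u,v) scales areas by 2.
u-values: 5, 4, -6, -5, 13; range = 13 − (-6) = 19.
v-values: -3, 8, -6, -9, -1; range = 8 − (-9) = 17.
Area = (19 × 17) / 2 = 161.5.

161.5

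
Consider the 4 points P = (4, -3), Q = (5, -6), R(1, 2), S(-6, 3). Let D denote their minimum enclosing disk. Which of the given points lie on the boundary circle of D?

Q, S

The minimum enclosing circle of a finite set is fixed by two of the points (as a diameter) or three (as a circumcircle).
The farthest pair is Q–S with squared distance 202. The circle on this segment as diameter has centre (-0.5, -1.5) and r² = 202/4 = 50.5.
Check P: distance² to centre = 22.5 ≤ 50.5, so it lies inside.
All remaining points lie in this disk, and no smaller disk contains both endpoints, so this is the minimum enclosing circle.
The points at distance exactly r from the centre are Q, S — 2 points.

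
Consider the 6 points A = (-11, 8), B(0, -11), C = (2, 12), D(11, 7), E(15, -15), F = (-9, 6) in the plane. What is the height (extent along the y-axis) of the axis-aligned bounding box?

27

max y = 12, min y = -15, so height = 27.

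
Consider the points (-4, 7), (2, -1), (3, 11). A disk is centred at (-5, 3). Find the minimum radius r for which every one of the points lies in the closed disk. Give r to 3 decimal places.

The required radius is the distance from (-5, 3) to the farthest point.
Squared distances: 17, 65, 128.
Maximum is 128, attained at (3, 11).
r = √128 ≈ 11.314.

11.314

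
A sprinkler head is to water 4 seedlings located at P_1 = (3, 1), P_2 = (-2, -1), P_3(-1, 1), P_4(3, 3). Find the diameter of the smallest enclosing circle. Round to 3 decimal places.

A smallest enclosing disk is always determined by at most three of the input points on its boundary.
The farthest pair is P_2–P_4 with squared distance 41. The circle on this segment as diameter has centre (0.5, 1) and r² = 41/4 = 10.25.
Check P_1: distance² to centre = 6.25 ≤ 10.25, so it lies inside.
All remaining points lie in this disk, and no smaller disk contains both endpoints, so this is the minimum enclosing circle.
Diameter = 2r = 2√(10.25) ≈ 6.403.

6.403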